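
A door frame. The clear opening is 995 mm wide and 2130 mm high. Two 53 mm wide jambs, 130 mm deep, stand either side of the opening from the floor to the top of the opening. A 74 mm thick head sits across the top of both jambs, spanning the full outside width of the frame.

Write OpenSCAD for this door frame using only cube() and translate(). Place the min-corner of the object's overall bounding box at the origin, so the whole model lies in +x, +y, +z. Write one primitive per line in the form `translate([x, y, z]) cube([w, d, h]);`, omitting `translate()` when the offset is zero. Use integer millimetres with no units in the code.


cube([53, 130, 2130]);
translate([1048, 0, 0]) cube([53, 130, 2130]);
translate([0, 0, 2130]) cube([1101, 130, 74]);


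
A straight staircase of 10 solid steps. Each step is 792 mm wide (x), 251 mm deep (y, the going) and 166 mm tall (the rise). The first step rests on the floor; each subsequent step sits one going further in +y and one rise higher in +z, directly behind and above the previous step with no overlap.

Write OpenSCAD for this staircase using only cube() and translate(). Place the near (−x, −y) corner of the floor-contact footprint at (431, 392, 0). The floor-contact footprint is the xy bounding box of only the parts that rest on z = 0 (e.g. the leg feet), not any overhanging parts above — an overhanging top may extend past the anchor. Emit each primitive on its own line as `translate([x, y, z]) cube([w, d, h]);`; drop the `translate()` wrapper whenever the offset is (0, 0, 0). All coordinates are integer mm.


translate([431, 392, 0]) cube([792, 251, 166]);
translate([431, 643, 166]) cube([792, 251, 166]);
translate([431, 894, 332]) cube([792, 251, 166]);
translate([431, 1145, 498]) cube([792, 251, 166]);
translate([431, 1396, 664]) cube([792, 251, 166]);
translate([431, 1647, 830]) cube([792, 251, 166]);
translate([431, 1898, 996]) cube([792, 251, 166]);
translate([431, 2149, 1162]) cube([792, 251, 166]);
translate([431, 2400, 1328]) cube([792, 251, 166]);
translate([431, 2651, 1494]) cube([792, 251, 166]);


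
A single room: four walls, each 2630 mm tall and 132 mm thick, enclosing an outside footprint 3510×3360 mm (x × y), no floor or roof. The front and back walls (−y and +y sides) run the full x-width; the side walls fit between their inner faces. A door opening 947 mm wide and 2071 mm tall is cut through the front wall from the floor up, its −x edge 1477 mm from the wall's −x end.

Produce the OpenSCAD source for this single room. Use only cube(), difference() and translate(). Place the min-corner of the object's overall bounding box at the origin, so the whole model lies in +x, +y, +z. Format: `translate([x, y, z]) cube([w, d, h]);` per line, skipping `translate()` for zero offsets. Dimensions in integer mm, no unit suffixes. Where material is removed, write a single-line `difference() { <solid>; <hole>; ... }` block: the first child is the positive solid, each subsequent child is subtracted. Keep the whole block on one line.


difference() { cube([3510, 132, 2630]); translate([1477, 0, 0]) cube([947, 132, 2071]); }
translate([0, 3228, 0]) cube([3510, 132, 2630]);
translate([0, 132, 0]) cube([132, 3096, 2630]);
translate([3378, 132, 0]) cube([132, 3096, 2630]);


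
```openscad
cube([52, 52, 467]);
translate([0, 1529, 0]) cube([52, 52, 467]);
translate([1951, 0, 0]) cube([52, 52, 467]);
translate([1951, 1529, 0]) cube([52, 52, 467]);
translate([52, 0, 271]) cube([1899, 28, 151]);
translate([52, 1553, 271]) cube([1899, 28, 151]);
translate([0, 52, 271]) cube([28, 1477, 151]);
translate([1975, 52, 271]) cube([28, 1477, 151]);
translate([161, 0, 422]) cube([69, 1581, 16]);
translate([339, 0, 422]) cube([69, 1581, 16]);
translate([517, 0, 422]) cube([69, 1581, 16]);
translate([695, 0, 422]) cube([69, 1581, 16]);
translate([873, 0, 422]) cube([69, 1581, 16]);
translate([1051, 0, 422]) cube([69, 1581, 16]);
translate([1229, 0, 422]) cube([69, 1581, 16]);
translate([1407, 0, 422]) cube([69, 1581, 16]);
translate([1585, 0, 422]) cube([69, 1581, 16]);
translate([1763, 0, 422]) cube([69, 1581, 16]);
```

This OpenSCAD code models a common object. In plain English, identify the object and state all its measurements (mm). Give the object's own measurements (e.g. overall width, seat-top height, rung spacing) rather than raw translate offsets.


A bed frame 2003 mm long (x) by 1581 mm wide (y). Four 52×52 mm corner posts, 467 mm tall, at the corners of the footprint. Four rails of 28 mm thickness and 151 mm height run between adjacent posts with their undersides at z = 271 mm, their outer faces flush with the outside of the frame (the two x-running rails run between the posts' inner faces; the two y-running rails run between the posts' inner faces). 10 slats, each 69 mm wide (x) and 16 mm thick, lie across the top of the two x-running rails, running the full 1581 mm width of the frame in y; along x they sit between the end posts with a 109 mm gap after the −x posts and between neighbouring slats, leaving 119 mm before the +x posts.


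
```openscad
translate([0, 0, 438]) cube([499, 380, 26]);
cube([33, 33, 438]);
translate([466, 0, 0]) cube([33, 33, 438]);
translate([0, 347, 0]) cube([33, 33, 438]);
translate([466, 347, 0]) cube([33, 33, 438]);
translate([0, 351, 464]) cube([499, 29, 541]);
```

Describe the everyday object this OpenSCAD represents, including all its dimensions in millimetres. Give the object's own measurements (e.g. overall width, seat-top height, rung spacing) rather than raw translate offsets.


A chair. The seat is a 499×380×26 mm slab with its top at z = 464 mm, on four 33×33 mm corner legs (flush with the seat edges, standing on z = 0). A flat backrest 29 mm thick, 541 mm tall, spans the full seat width and rises from the seat top along its +y edge, rear face flush with the rear of the seat.


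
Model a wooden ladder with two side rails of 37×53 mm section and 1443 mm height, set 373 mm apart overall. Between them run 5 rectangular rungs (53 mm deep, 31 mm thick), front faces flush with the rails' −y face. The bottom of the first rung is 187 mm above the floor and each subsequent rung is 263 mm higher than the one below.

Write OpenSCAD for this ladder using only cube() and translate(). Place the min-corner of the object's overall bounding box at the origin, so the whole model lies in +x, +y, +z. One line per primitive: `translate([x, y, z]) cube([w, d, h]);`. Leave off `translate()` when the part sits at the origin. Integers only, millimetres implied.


cube([37, 53, 1443]);
translate([336, 0, 0]) cube([37, 53, 1443]);
translate([37, 0, 187]) cube([299, 53, 31]);
translate([37, 0, 450]) cube([299, 53, 31]);
translate([37, 0, 713]) cube([299, 53, 31]);
translate([37, 0, 976]) cube([299, 53, 31]);
translate([37, 0, 1239]) cube([299, 53, 31]);


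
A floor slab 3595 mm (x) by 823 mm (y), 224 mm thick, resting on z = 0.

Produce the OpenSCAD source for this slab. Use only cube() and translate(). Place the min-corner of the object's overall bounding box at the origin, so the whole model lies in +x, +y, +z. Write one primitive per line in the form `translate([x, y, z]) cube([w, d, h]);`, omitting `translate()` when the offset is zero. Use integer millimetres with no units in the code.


cube([3595, 823, 224]);


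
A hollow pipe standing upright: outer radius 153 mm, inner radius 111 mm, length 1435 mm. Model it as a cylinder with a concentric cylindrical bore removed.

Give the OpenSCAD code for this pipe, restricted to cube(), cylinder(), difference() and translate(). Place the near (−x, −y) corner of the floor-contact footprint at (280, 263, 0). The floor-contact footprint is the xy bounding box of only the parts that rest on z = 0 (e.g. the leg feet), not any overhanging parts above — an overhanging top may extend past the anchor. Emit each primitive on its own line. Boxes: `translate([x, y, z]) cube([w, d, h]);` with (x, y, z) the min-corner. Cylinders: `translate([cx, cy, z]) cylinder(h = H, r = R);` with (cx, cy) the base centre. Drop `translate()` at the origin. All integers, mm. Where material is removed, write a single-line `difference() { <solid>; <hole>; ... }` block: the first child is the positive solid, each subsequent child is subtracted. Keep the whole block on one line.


difference() { translate([433, 416, 0]) cylinder(h = 1435, r = 153); translate([433, 416, 0]) cylinder(h = 1435, r = 111); }


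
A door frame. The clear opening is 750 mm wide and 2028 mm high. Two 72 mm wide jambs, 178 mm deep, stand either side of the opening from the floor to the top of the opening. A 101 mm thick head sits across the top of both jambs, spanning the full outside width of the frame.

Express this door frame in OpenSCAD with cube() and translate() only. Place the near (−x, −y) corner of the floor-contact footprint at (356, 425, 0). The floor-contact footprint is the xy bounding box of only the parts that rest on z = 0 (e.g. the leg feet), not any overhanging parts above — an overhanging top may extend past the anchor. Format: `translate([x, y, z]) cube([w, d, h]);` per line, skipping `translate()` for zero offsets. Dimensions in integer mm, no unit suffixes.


translate([356, 425, 0]) cube([72, 178, 2028]);
translate([1178, 425, 0]) cube([72, 178, 2028]);
translate([356, 425, 2028]) cube([894, 178, 101]);


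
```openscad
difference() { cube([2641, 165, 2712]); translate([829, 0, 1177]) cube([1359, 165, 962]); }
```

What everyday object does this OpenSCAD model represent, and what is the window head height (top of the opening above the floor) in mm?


A wall with a window opening. The window head height is 2139 mm.

A wall with a rectangular opening subtracted — a window. Sill at z = 1177, opening 962 mm tall, so the head is at 1177 + 962 = 2139 mm.


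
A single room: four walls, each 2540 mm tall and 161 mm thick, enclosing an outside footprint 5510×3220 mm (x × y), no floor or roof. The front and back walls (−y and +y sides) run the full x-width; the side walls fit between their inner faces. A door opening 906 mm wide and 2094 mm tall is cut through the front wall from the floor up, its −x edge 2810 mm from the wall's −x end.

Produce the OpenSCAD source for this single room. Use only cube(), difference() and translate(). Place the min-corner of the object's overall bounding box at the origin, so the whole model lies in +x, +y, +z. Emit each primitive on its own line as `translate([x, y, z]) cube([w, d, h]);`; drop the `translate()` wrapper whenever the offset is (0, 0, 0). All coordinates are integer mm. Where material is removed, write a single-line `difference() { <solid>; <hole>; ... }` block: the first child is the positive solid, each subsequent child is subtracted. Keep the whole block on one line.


difference() { cube([5510, 161, 2540]); translate([2810, 0, 0]) cube([906, 161, 2094]); }
translate([0, 3059, 0]) cube([5510, 161, 2540]);
translate([0, 161, 0]) cube([161, 2898, 2540]);
translate([5349, 161, 0]) cube([161, 2898, 2540]);


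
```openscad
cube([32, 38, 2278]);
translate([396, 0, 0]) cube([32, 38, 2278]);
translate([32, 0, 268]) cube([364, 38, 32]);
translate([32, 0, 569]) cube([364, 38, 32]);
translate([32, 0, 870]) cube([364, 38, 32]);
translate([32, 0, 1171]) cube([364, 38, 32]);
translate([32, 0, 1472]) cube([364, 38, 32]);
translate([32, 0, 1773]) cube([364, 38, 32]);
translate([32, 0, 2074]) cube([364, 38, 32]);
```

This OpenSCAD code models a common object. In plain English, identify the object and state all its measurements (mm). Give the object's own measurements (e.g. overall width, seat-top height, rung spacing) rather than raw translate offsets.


A straight ladder. Two 32×38 mm vertical rails, 2278 mm tall, stand 428 mm apart (outside-to-outside) with their front faces coplanar on the −y side. 7 rungs, each 38 mm deep and 32 mm tall, span between the inner faces of the rails, front faces flush with the rails. The lowest rung's underside is at z = 268 mm and rungs are spaced 301 mm apart (underside to underside).


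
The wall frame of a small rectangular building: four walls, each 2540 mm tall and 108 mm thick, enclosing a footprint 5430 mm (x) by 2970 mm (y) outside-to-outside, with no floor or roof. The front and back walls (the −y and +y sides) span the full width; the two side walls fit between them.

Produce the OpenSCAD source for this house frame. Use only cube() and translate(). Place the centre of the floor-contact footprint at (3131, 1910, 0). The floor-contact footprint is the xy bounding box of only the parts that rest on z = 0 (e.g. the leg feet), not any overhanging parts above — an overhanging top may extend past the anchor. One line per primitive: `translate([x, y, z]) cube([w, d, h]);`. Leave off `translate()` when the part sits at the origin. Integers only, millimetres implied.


translate([416, 425, 0]) cube([5430, 108, 2540]);
translate([416, 3287, 0]) cube([5430, 108, 2540]);
translate([416, 533, 0]) cube([108, 2754, 2540]);
translate([5738, 533, 0]) cube([108, 2754, 2540]);


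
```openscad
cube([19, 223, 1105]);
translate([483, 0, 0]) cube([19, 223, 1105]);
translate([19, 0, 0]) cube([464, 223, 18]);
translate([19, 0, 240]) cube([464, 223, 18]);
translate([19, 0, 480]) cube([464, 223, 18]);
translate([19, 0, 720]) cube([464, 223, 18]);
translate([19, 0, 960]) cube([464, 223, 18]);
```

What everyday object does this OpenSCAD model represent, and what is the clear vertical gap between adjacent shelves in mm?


A bookshelf. The clear shelf gap is 222 mm.

Two tall side panels with 5 horizontal boards between them — a bookshelf. The first two shelf undersides are at z = 0 and z = 240; with shelf thickness 18, the clear gap is 240 − 0 − 18 = 222 mm.


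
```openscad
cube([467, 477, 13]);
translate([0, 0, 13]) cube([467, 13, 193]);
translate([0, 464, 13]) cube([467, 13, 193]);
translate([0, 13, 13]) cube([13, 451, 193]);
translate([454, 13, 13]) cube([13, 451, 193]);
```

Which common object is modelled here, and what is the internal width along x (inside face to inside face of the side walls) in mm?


An open box. The internal width is 441 mm.

A 467×477 base slab with four walls standing on it — an open box. The base is 467 mm wide and the walls are 13 mm thick, so the internal width is 467 − 2 × 13 = 441 mm.


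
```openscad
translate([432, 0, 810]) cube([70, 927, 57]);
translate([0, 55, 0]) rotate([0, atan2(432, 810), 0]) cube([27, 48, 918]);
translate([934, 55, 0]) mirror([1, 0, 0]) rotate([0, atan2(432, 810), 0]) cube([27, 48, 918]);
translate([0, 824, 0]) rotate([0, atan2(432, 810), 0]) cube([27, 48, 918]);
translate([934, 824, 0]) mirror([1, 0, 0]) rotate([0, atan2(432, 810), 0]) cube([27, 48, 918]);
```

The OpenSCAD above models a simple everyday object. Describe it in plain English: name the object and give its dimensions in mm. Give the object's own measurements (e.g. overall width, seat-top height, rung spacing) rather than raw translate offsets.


A sawhorse. A 70×927×57 mm beam (x, y, z) sits on two A-frame leg pairs. Each pair is two raked legs of 27×48 mm section (48 mm along y) splaying symmetrically in x. Each leg rises 810 mm vertically over 432 mm of horizontal reach and is 918 mm long along its own axis. Every leg's outer bottom edge rests on the floor and its outer top edge meets a bottom edge of the beam — the left legs (tilting toward +x) meet the beam's −x bottom edge, the right legs (their mirror images, tilting toward −x) meet its +x bottom edge — so the leg tops tuck under the beam, the beam's underside is 810 mm above the floor, and the feet are 934 mm apart outside-to-outside with the beam centred between them. The two leg pairs are set in 55 mm from either end of the beam.


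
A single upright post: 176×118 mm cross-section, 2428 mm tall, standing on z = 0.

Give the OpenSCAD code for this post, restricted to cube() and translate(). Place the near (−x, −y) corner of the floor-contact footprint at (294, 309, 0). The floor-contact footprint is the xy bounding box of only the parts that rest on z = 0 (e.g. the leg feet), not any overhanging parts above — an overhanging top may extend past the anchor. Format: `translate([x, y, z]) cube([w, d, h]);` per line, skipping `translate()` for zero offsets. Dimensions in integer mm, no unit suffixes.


translate([294, 309, 0]) cube([176, 118, 2428]);


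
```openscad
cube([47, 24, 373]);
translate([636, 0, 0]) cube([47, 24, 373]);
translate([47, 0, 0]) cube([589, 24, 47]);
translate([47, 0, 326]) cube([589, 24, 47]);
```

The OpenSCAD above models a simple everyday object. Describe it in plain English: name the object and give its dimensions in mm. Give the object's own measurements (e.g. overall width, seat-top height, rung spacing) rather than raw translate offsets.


A rectangular picture frame lying in the x–z plane (depth along y). The opening is 589 mm wide (x) by 279 mm tall (z), surrounded by a border 47 mm wide on all four sides. The frame is 24 mm deep and is made of two full-height vertical stiles with two horizontal rails fitted between them.


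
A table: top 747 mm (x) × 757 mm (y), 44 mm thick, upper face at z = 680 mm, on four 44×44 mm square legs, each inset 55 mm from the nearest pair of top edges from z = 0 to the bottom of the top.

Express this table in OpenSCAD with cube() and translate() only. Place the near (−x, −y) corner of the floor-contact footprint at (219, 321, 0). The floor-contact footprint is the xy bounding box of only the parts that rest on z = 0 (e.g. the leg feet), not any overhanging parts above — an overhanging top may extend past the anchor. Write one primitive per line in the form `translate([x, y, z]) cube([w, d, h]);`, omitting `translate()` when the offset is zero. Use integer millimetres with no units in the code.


translate([164, 266, 636]) cube([747, 757, 44]);
translate([219, 321, 0]) cube([44, 44, 636]);
translate([812, 321, 0]) cube([44, 44, 636]);
translate([219, 924, 0]) cube([44, 44, 636]);
translate([812, 924, 0]) cube([44, 44, 636]);


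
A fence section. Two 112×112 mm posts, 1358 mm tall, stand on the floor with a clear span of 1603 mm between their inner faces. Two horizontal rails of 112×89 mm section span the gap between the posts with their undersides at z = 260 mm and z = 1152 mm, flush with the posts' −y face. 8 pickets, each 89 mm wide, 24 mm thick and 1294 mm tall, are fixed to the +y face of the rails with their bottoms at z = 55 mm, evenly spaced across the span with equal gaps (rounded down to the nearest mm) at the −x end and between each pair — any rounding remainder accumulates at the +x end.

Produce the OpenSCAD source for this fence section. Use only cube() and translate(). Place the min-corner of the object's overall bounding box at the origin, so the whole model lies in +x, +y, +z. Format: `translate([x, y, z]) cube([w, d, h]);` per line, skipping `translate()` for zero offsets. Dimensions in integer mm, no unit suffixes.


cube([112, 112, 1358]);
translate([1715, 0, 0]) cube([112, 112, 1358]);
translate([112, 0, 260]) cube([1603, 112, 89]);
translate([112, 0, 1152]) cube([1603, 112, 89]);
translate([211, 112, 55]) cube([89, 24, 1294]);
translate([399, 112, 55]) cube([89, 24, 1294]);
translate([587, 112, 55]) cube([89, 24, 1294]);
translate([775, 112, 55]) cube([89, 24, 1294]);
translate([963, 112, 55]) cube([89, 24, 1294]);
translate([1151, 112, 55]) cube([89, 24, 1294]);
translate([1339, 112, 55]) cube([89, 24, 1294]);
translate([1527, 112, 55]) cube([89, 24, 1294]);


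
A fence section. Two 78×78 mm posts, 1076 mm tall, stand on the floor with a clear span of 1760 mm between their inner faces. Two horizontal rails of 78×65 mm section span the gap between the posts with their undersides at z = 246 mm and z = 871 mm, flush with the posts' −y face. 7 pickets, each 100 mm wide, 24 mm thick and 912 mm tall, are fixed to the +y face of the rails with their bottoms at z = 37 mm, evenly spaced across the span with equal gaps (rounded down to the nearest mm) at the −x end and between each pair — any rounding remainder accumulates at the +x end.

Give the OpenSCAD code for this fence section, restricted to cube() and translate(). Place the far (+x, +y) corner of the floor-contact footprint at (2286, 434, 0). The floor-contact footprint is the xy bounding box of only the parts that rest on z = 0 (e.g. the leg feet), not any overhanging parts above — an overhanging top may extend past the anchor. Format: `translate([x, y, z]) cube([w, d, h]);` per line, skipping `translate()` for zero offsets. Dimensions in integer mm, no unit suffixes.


translate([370, 356, 0]) cube([78, 78, 1076]);
translate([2208, 356, 0]) cube([78, 78, 1076]);
translate([448, 356, 246]) cube([1760, 78, 65]);
translate([448, 356, 871]) cube([1760, 78, 65]);
translate([580, 434, 37]) cube([100, 24, 912]);
translate([812, 434, 37]) cube([100, 24, 912]);
translate([1044, 434, 37]) cube([100, 24, 912]);
translate([1276, 434, 37]) cube([100, 24, 912]);
translate([1508, 434, 37]) cube([100, 24, 912]);
translate([1740, 434, 37]) cube([100, 24, 912]);
translate([1972, 434, 37]) cube([100, 24, 912]);


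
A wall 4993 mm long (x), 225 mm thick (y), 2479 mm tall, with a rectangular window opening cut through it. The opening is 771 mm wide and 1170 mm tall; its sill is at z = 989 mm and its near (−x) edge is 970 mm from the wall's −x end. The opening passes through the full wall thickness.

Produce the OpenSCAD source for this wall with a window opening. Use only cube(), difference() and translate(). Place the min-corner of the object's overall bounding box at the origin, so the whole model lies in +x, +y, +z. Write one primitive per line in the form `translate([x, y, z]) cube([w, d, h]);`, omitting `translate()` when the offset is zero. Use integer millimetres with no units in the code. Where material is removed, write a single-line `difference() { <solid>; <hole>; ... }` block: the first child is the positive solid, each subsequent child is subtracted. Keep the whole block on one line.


difference() { cube([4993, 225, 2479]); translate([970, 0, 989]) cube([771, 225, 1170]); }


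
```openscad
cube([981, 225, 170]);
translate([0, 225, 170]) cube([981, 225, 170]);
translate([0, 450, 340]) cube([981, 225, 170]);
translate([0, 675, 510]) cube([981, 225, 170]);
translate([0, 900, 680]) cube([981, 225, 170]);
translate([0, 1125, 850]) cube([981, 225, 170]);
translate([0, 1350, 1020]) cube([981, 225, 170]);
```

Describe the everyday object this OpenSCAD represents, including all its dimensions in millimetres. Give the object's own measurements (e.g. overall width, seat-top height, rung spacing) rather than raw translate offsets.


A straight staircase of 7 solid steps. Each step is 981 mm wide (x), 225 mm deep (y, the going) and 170 mm tall (the rise). The first step rests on the floor; each subsequent step sits one going further in +y and one rise higher in +z, directly behind and above the previous step with no overlap.


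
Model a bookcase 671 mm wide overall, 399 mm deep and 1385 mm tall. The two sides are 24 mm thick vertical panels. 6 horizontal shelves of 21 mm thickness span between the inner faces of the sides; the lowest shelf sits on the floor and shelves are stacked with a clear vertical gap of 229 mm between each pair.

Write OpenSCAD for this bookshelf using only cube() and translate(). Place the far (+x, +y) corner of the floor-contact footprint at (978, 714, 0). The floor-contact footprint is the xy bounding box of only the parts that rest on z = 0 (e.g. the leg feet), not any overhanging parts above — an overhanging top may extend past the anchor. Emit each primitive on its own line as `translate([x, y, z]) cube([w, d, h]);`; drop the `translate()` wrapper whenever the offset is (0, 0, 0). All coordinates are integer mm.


translate([307, 315, 0]) cube([24, 399, 1385]);
translate([954, 315, 0]) cube([24, 399, 1385]);
translate([331, 315, 0]) cube([623, 399, 21]);
translate([331, 315, 250]) cube([623, 399, 21]);
translate([331, 315, 500]) cube([623, 399, 21]);
translate([331, 315, 750]) cube([623, 399, 21]);
translate([331, 315, 1000]) cube([623, 399, 21]);
translate([331, 315, 1250]) cube([623, 399, 21]);


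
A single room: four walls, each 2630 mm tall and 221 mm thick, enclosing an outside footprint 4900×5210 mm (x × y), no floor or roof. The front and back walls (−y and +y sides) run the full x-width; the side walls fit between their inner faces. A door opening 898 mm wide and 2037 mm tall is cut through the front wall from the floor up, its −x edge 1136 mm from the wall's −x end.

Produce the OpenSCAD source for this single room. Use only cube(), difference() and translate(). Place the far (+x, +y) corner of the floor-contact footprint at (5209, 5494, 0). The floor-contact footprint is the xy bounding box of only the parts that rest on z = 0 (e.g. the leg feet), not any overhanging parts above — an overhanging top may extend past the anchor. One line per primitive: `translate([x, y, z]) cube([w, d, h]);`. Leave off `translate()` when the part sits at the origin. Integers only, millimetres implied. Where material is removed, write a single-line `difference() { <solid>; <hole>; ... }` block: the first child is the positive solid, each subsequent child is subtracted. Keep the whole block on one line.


difference() { translate([309, 284, 0]) cube([4900, 221, 2630]); translate([1445, 284, 0]) cube([898, 221, 2037]); }
translate([309, 5273, 0]) cube([4900, 221, 2630]);
translate([309, 505, 0]) cube([221, 4768, 2630]);
translate([4988, 505, 0]) cube([221, 4768, 2630]);


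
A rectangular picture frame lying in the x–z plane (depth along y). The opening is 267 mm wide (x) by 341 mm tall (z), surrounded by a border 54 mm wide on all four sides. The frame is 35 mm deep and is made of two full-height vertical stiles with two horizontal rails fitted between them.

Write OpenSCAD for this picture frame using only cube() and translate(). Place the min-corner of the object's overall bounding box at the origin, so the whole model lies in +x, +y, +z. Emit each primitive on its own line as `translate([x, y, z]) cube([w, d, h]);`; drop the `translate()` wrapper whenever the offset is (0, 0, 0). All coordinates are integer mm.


cube([54, 35, 449]);
translate([321, 0, 0]) cube([54, 35, 449]);
translate([54, 0, 0]) cube([267, 35, 54]);
translate([54, 0, 395]) cube([267, 35, 54]);


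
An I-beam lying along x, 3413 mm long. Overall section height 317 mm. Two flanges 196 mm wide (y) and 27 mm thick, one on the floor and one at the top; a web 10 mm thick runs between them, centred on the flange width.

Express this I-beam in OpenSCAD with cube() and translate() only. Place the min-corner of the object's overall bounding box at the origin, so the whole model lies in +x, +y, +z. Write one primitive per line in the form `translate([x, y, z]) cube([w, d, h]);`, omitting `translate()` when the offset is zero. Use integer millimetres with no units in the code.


cube([3413, 196, 27]);
translate([0, 93, 27]) cube([3413, 10, 263]);
translate([0, 0, 290]) cube([3413, 196, 27]);


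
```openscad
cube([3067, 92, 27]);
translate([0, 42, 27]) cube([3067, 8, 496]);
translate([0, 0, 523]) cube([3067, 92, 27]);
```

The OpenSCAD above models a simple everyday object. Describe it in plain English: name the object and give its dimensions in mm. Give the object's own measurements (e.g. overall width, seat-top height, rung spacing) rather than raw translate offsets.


An I-beam lying along x, 3067 mm long. Overall section height 550 mm. Two flanges 92 mm wide (y) and 27 mm thick, one on the floor and one at the top; a web 8 mm thick runs between them, centred on the flange width.


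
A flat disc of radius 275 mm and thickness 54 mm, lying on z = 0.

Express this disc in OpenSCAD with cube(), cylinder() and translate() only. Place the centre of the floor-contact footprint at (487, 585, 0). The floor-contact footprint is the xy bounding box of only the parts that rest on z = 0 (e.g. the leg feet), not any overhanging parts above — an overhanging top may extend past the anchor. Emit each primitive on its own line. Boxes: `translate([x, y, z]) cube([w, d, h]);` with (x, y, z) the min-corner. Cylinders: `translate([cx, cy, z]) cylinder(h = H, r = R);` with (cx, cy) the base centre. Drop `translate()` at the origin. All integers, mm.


translate([487, 585, 0]) cylinder(h = 54, r = 275);


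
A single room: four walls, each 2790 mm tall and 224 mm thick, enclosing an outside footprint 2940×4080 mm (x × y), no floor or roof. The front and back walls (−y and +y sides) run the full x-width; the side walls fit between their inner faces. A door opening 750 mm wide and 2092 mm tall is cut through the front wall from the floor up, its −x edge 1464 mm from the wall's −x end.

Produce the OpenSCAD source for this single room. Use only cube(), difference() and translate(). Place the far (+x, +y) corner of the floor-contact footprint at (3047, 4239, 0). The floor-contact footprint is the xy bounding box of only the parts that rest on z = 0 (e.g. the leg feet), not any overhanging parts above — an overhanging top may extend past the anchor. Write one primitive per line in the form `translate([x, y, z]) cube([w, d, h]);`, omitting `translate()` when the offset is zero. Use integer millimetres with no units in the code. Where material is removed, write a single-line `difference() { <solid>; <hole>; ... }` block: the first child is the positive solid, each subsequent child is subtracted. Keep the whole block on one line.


difference() { translate([107, 159, 0]) cube([2940, 224, 2790]); translate([1571, 159, 0]) cube([750, 224, 2092]); }
translate([107, 4015, 0]) cube([2940, 224, 2790]);
translate([107, 383, 0]) cube([224, 3632, 2790]);
translate([2823, 383, 0]) cube([224, 3632, 2790]);


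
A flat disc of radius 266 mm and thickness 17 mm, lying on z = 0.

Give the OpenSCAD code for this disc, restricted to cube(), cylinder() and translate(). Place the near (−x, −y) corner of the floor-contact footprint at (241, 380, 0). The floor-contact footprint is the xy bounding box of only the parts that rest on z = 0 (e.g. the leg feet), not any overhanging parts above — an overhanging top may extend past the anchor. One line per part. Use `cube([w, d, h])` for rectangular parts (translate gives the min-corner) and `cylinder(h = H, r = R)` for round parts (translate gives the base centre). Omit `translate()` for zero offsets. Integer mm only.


translate([507, 646, 0]) cylinder(h = 17, r = 266);


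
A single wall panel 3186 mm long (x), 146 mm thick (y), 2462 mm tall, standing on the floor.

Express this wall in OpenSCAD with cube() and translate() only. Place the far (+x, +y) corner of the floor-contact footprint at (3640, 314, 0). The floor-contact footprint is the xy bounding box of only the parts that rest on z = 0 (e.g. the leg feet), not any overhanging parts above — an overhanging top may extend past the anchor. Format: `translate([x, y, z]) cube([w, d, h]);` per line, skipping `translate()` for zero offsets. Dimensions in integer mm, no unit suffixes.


translate([454, 168, 0]) cube([3186, 146, 2462]);


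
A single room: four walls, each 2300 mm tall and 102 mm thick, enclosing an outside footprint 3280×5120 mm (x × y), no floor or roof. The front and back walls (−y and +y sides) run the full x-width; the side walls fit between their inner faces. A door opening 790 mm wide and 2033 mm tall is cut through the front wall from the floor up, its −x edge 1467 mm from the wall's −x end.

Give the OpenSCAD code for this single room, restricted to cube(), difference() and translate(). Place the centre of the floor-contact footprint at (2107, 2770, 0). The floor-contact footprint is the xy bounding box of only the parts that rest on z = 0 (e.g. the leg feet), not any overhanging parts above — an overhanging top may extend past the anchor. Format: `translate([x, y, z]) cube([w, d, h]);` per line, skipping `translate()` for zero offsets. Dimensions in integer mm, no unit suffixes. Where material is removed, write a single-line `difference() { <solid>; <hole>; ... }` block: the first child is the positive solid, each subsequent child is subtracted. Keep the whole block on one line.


difference() { translate([467, 210, 0]) cube([3280, 102, 2300]); translate([1934, 210, 0]) cube([790, 102, 2033]); }
translate([467, 5228, 0]) cube([3280, 102, 2300]);
translate([467, 312, 0]) cube([102, 4916, 2300]);
translate([3645, 312, 0]) cube([102, 4916, 2300]);


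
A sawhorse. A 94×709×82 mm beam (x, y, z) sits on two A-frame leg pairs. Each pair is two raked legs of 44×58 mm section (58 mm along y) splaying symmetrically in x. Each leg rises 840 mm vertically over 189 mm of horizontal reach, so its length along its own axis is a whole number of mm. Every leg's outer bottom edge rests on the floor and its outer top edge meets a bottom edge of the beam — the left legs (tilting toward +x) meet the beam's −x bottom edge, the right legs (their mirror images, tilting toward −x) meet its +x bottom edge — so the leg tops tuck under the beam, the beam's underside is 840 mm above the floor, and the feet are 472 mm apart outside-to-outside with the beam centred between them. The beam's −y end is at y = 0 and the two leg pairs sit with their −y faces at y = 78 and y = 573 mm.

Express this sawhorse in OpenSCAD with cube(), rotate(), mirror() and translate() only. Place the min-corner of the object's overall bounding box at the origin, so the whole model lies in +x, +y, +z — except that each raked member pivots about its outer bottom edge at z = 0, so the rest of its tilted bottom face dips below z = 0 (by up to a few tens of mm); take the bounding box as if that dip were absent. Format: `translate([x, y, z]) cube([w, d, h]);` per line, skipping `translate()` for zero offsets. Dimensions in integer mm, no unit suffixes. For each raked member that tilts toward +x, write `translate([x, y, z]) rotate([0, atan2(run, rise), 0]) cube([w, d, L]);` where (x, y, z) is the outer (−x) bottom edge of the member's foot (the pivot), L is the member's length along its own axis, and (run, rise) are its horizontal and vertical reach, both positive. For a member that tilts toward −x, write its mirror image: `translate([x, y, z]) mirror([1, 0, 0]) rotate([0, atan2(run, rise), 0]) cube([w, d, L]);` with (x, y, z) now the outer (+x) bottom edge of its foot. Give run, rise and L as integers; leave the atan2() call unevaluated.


translate([189, 0, 840]) cube([94, 709, 82]);
translate([0, 78, 0]) rotate([0, atan2(189, 840), 0]) cube([44, 58, 861]);
translate([472, 78, 0]) mirror([1, 0, 0]) rotate([0, atan2(189, 840), 0]) cube([44, 58, 861]);
translate([0, 573, 0]) rotate([0, atan2(189, 840), 0]) cube([44, 58, 861]);
translate([472, 573, 0]) mirror([1, 0, 0]) rotate([0, atan2(189, 840), 0]) cube([44, 58, 861]);


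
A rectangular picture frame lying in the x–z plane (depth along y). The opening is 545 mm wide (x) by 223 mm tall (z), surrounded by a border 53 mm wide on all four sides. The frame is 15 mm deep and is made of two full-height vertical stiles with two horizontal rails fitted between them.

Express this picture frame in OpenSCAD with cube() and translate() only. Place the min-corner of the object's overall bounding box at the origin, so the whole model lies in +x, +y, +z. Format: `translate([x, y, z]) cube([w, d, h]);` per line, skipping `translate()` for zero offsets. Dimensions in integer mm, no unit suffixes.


cube([53, 15, 329]);
translate([598, 0, 0]) cube([53, 15, 329]);
translate([53, 0, 0]) cube([545, 15, 53]);
translate([53, 0, 276]) cube([545, 15, 53]);


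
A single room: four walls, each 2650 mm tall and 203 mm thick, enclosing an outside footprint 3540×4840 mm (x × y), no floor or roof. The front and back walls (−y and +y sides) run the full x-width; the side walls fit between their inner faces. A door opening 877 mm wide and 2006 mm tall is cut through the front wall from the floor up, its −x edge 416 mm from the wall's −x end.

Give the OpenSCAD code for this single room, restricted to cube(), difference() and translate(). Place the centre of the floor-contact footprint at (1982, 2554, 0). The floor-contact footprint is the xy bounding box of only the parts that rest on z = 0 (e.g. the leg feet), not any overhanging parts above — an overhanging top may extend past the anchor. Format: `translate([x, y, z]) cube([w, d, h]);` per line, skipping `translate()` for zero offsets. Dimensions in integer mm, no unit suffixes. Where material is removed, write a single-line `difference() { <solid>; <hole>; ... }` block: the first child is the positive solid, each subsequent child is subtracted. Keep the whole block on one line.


difference() { translate([212, 134, 0]) cube([3540, 203, 2650]); translate([628, 134, 0]) cube([877, 203, 2006]); }
translate([212, 4771, 0]) cube([3540, 203, 2650]);
translate([212, 337, 0]) cube([203, 4434, 2650]);
translate([3549, 337, 0]) cube([203, 4434, 2650]);


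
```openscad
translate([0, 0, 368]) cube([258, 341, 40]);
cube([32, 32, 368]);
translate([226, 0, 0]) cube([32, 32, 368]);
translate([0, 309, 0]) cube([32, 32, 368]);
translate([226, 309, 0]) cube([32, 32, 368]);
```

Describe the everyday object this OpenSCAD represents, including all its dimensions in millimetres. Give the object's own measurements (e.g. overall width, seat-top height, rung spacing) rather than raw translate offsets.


A four-legged stool. The seat is a 258×341×40 mm slab whose top surface is at z = 408 mm; four square legs, each 32×32 mm in cross-section, run from the floor (z = 0) to the underside of the seat, each flush with a corner of the seat.


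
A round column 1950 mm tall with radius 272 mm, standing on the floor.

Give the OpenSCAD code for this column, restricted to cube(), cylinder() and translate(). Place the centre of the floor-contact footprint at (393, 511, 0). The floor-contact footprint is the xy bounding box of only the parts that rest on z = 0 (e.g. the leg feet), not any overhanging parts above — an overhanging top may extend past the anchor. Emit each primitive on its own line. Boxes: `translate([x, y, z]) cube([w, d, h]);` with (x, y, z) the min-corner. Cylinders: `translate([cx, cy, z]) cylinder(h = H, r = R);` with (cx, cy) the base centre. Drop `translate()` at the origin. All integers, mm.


translate([393, 511, 0]) cylinder(h = 1950, r = 272);


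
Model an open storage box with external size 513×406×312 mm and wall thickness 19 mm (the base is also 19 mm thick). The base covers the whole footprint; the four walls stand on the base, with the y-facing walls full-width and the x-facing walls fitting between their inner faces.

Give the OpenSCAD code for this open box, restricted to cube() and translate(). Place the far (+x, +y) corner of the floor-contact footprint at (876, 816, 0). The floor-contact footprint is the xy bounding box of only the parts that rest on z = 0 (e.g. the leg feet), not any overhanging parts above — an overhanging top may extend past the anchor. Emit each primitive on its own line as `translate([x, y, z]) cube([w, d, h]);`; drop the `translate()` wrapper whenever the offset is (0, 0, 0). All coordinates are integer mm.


translate([363, 410, 0]) cube([513, 406, 19]);
translate([363, 410, 19]) cube([513, 19, 293]);
translate([363, 797, 19]) cube([513, 19, 293]);
translate([363, 429, 19]) cube([19, 368, 293]);
translate([857, 429, 19]) cube([19, 368, 293]);


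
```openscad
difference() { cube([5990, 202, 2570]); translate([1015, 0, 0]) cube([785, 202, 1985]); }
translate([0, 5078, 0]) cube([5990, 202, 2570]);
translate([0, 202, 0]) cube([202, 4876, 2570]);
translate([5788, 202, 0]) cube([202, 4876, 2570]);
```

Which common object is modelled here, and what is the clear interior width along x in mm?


A single room. The interior width is 5586 mm.

Four walls enclosing a rectangle with a door in the front wall — a room. Outside width 5990 minus two 202 mm walls gives 5586 mm.


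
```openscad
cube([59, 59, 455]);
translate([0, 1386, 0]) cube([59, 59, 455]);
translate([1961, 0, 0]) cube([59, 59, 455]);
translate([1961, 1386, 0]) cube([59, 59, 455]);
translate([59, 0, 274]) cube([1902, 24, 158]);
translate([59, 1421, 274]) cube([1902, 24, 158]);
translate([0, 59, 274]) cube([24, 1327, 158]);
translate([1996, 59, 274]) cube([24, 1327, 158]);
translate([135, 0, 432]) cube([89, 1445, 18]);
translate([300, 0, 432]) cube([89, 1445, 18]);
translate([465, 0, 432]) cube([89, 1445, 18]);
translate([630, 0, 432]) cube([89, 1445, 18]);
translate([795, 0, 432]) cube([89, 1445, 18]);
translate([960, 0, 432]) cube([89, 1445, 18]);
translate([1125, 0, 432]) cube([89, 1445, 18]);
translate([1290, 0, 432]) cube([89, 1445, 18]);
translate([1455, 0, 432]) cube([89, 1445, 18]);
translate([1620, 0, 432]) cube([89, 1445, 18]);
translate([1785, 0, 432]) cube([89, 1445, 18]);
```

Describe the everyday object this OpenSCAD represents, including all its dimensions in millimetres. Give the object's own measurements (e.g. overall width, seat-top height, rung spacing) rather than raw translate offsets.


A bed frame 2020 mm long (x) by 1445 mm wide (y). Four 59×59 mm corner posts, 455 mm tall, at the corners of the footprint. Four rails of 24 mm thickness and 158 mm height run between adjacent posts with their undersides at z = 274 mm, their outer faces flush with the outside of the frame (the two x-running rails run between the posts' inner faces; the two y-running rails run between the posts' inner faces). 11 slats, each 89 mm wide (x) and 18 mm thick, lie across the top of the two x-running rails, running the full 1445 mm width of the frame in y; along x they sit between the end posts with a 76 mm gap after the −x posts and between neighbouring slats, leaving 87 mm before the +x posts.
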